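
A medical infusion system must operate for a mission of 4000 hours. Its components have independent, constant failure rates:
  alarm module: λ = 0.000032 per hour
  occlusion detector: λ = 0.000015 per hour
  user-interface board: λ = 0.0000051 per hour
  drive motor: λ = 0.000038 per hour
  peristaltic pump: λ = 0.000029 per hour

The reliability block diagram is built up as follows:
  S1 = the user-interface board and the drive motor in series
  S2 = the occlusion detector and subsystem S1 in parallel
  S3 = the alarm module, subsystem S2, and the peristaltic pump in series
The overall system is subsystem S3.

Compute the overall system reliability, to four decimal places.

R(alarm module) = exp(−0.000032 × 4000) = 0.879853
R(occlusion detector) = exp(−0.000015 × 4000) = 0.941765
R(user-interface board) = exp(−0.0000051 × 4000) = 0.979807
R(drive motor) = exp(−0.000038 × 4000) = 0.858988
R(peristaltic pump) = exp(−0.000029 × 4000) = 0.890475
Series (user-interface board and drive motor): 0.979807 × 0.858988 = 0.841642
Parallel (occlusion detector and [0.841642]): 1 − (1 − 0.941765)(1 − 0.841642) = 0.990778
Series (alarm module, [0.990778], and peristaltic pump): 0.879853 × 0.990778 × 0.890475 = 0.7763

0.7763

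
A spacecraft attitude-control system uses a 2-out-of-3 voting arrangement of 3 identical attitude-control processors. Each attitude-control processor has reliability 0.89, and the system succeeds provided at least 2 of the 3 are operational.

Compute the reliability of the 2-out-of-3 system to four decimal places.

R = Σ_{i=2}^{3} C(3,i) p^i (1−p)^{3−i} with p = 0.89
C(3,2)·0.89^2·0.11^1 = 0.261393
C(3,3)·0.89^3·0.11^0 = 0.704969
Sum = 0.9664

0.9664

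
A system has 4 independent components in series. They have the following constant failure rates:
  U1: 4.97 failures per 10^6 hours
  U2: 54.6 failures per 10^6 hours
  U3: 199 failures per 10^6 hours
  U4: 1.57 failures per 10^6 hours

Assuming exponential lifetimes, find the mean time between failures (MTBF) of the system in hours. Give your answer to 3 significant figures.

Series of exponential components: λ_sys = Σ λ_i
λ_sys = 0.00000497 + 0.0000546 + 0.000199 + 0.00000157 = 2.6014e-04 /h
MTBF = 1 / λ_sys = 3840 h

3840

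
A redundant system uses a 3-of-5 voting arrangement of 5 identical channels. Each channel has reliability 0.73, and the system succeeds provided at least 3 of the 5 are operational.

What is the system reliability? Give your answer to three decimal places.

R = Σ_{i=3}^{5} C(5,i) p^i (1−p)^{5−i} with p = 0.73
C(5,3)·0.73^3·0.27^2 = 0.28359
C(5,4)·0.73^4·0.27^1 = 0.38338
C(5,5)·0.73^5·0.27^0 = 0.20731
Sum = 0.874

0.874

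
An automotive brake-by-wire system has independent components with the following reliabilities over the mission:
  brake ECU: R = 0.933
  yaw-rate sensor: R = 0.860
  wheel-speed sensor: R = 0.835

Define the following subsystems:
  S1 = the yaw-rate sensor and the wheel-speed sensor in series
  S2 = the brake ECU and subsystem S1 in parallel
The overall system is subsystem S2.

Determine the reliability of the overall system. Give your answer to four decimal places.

Series (yaw-rate sensor and wheel-speed sensor): 0.860000 × 0.835000 = 0.718100
Parallel (brake ECU and [0.718100]): 1 − (1 − 0.933000)(1 − 0.718100) = 0.9811

0.9811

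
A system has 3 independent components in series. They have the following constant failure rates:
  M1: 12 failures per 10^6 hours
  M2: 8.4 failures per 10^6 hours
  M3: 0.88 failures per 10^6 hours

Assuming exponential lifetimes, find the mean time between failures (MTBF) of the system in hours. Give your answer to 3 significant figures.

Series of exponential components: λ_sys = Σ λ_i
λ_sys = 0.000012 + 0.0000084 + 0.00000088 = 2.1280e-05 /h
MTBF = 1 / λ_sys = 47000 h

47000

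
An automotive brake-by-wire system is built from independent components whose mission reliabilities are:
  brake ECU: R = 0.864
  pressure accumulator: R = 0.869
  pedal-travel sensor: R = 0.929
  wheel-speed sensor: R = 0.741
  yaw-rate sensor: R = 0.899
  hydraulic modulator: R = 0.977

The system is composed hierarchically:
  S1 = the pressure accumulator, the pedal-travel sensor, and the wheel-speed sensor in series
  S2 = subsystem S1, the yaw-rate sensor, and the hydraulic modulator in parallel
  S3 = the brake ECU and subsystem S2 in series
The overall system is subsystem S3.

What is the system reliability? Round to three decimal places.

Series (pressure accumulator, pedal-travel sensor, and wheel-speed sensor): 0.86900 × 0.92900 × 0.74100 = 0.59821
Parallel ([0.59821], yaw-rate sensor, and hydraulic modulator): 1 − (1 − 0.59821)(1 − 0.89900)(1 − 0.97700) = 0.99907
Series (brake ECU and [0.99907]): 0.86400 × 0.99907 = 0.863

0.863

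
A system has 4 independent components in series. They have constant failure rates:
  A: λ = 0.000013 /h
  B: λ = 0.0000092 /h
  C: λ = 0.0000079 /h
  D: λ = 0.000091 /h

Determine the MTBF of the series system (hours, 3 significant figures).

Series of exponential components: λ_sys = Σ λ_i
λ_sys = 0.000013 + 0.0000092 + 0.0000079 + 0.000091 = 1.2110e-04 /h
MTBF = 1 / λ_sys = 8260 h

8260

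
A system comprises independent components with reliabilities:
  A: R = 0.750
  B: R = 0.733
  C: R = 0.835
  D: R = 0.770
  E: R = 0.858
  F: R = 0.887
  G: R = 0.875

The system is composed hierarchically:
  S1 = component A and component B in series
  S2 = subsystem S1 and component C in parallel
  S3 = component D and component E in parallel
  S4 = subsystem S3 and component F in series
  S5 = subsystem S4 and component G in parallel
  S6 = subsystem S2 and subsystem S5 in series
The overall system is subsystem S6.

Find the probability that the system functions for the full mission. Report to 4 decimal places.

Series (A and B): 0.750000 × 0.733000 = 0.549750
Parallel ([0.549750] and C): 1 − (1 − 0.549750)(1 − 0.835000) = 0.925709
Parallel (D and E): 1 − (1 − 0.770000)(1 − 0.858000) = 0.967340
Series ([0.967340] and F): 0.967340 × 0.887000 = 0.858031
Parallel ([0.858031] and G): 1 − (1 − 0.858031)(1 − 0.875000) = 0.982254
Series ([0.925709] and [0.982254]): 0.925709 × 0.982254 = 0.9093

0.9093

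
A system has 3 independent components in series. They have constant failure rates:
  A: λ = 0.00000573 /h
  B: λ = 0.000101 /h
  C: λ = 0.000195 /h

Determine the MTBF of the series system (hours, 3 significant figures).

3310

Series of exponential components: λ_sys = Σ λ_i
λ_sys = 0.00000573 + 0.000101 + 0.000195 = 3.0173e-04 /h
MTBF = 1 / λ_sys = 3310 h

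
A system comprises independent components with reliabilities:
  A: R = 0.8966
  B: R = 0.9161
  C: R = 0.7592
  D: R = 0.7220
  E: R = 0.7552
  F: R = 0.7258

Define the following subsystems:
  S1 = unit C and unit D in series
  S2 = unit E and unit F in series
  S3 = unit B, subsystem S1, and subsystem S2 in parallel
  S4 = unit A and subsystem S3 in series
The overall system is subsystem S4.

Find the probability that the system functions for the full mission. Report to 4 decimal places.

0.8812

Series (C and D): 0.759200 × 0.722000 = 0.548142
Series (E and F): 0.755200 × 0.725800 = 0.548124
Parallel (B, [0.548142], and [0.548124]): 1 − (1 − 0.916100)(1 − 0.548142)(1 − 0.548124) = 0.982869
Series (A and [0.982869]): 0.896600 × 0.982869 = 0.8812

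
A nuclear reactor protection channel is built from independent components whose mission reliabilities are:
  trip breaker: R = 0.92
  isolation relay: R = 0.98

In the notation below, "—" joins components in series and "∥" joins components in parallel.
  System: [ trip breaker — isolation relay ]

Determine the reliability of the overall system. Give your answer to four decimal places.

Series (trip breaker and isolation relay): 0.920000 × 0.980000 = 0.9016

0.9016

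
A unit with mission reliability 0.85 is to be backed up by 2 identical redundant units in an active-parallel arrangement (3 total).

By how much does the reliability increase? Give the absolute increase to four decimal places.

R_before = 0.85
R_after = 1 − (1 − 0.85)^3 = 0.9966
ΔR = 0.9966 − 0.85 = 0.1466

0.1466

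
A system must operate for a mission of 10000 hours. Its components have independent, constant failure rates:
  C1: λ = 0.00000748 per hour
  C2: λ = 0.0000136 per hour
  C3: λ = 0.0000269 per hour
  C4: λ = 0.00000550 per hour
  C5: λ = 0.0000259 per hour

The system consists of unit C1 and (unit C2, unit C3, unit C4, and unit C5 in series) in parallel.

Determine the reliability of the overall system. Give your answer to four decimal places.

R(C1) = exp(−0.00000748 × 10000) = 0.927929
R(C2) = exp(−0.0000136 × 10000) = 0.872843
R(C3) = exp(−0.0000269 × 10000) = 0.764143
R(C4) = exp(−0.00000550 × 10000) = 0.946485
R(C5) = exp(−0.0000259 × 10000) = 0.771823
Series (C2, C3, C4, and C5): 0.872843 × 0.764143 × 0.946485 × 0.771823 = 0.487239
Parallel (C1 and [0.487239]): 1 − (1 − 0.927929)(1 − 0.487239) = 0.9630

0.9630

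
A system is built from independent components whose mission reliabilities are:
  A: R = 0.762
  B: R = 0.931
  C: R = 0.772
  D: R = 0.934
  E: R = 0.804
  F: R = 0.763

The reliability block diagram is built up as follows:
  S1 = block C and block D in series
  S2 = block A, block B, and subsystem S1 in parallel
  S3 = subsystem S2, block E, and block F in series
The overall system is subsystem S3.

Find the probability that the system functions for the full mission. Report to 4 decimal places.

Series (C and D): 0.772000 × 0.934000 = 0.721048
Parallel (A, B, and [0.721048]): 1 − (1 − 0.762000)(1 − 0.931000)(1 − 0.721048) = 0.995419
Series ([0.995419], E, and F): 0.995419 × 0.804000 × 0.763000 = 0.6106

0.6106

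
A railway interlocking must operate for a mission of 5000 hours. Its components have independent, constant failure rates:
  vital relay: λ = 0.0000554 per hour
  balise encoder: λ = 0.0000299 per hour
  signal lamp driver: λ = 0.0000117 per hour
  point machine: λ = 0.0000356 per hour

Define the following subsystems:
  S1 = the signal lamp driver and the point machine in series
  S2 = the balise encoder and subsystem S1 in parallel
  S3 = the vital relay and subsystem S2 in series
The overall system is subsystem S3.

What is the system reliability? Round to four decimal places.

R(vital relay) = exp(−0.0000554 × 5000) = 0.758054
R(balise encoder) = exp(−0.0000299 × 5000) = 0.861138
R(signal lamp driver) = exp(−0.0000117 × 5000) = 0.943178
R(point machine) = exp(−0.0000356 × 5000) = 0.836942
Series (signal lamp driver and point machine): 0.943178 × 0.836942 = 0.789385
Parallel (balise encoder and [0.789385]): 1 − (1 − 0.861138)(1 − 0.789385) = 0.970754
Series (vital relay and [0.970754]): 0.758054 × 0.970754 = 0.7359

0.7359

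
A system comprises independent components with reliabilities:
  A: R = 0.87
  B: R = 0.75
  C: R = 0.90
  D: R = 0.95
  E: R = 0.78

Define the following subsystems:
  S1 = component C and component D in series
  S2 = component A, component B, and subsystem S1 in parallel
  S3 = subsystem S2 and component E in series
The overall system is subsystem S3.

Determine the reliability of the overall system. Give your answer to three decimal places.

Series (C and D): 0.90000 × 0.95000 = 0.85500
Parallel (A, B, and [0.85500]): 1 − (1 − 0.87000)(1 − 0.75000)(1 − 0.85500) = 0.99529
Series ([0.99529] and E): 0.99529 × 0.78000 = 0.776

0.776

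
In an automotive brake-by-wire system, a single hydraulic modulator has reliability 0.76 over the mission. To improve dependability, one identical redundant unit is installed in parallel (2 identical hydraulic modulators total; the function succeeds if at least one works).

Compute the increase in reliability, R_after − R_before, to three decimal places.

0.182

R_before = 0.76
R_after = 1 − (1 − 0.76)^2 = 0.942
ΔR = 0.942 − 0.76 = 0.182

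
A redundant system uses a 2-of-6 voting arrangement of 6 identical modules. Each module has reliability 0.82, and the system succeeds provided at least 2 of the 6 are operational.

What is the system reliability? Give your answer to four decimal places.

0.9990

R = Σ_{i=2}^{6} C(6,i) p^i (1−p)^{6−i} with p = 0.82
C(6,2)·0.82^2·0.18^4 = 0.010588
C(6,3)·0.82^3·0.18^3 = 0.064312
C(6,4)·0.82^4·0.18^2 = 0.219731
C(6,5)·0.82^5·0.18^1 = 0.400399
C(6,6)·0.82^6·0.18^0 = 0.304007
Sum = 0.9990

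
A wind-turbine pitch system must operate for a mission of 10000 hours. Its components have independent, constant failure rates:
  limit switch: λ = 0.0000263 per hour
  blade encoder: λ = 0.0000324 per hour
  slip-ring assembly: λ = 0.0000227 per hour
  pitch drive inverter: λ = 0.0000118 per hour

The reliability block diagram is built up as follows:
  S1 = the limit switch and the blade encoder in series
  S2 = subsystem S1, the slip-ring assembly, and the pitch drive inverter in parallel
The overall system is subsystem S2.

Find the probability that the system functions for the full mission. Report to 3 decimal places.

0.990

R(limit switch) = exp(−0.0000263 × 10000) = 0.76874
R(blade encoder) = exp(−0.0000324 × 10000) = 0.72325
R(slip-ring assembly) = exp(−0.0000227 × 10000) = 0.79692
R(pitch drive inverter) = exp(−0.0000118 × 10000) = 0.88870
Series (limit switch and blade encoder): 0.76874 × 0.72325 = 0.55599
Parallel ([0.55599], slip-ring assembly, and pitch drive inverter): 1 − (1 − 0.55599)(1 − 0.79692)(1 − 0.88870) = 0.990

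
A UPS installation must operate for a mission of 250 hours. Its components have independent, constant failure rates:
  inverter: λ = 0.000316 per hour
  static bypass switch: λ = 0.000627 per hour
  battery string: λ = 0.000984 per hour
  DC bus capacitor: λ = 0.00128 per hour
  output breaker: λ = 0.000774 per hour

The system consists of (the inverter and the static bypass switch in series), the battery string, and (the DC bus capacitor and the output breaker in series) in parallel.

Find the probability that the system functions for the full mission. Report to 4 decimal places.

0.9816

R(inverter) = exp(−0.000316 × 250) = 0.924040
R(static bypass switch) = exp(−0.000627 × 250) = 0.854918
R(battery string) = exp(−0.000984 × 250) = 0.781922
R(DC bus capacitor) = exp(−0.00128 × 250) = 0.726149
R(output breaker) = exp(−0.000774 × 250) = 0.824070
Series (inverter and static bypass switch): 0.924040 × 0.854918 = 0.789978
Series (DC bus capacitor and output breaker): 0.726149 × 0.824070 = 0.598398
Parallel ([0.789978], battery string, and [0.598398]): 1 − (1 − 0.789978)(1 − 0.781922)(1 − 0.598398) = 0.9816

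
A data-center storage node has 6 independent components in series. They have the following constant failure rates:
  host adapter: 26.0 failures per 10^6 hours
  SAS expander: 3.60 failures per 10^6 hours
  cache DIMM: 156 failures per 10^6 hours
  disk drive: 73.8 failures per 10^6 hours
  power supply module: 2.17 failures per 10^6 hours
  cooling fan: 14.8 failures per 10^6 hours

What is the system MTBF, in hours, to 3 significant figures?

Series of exponential components: λ_sys = Σ λ_i
λ_sys = 0.0000260 + 0.00000360 + 0.000156 + 0.0000738 + 0.00000217 + 0.0000148 = 2.7637e-04 /h
MTBF = 1 / λ_sys = 3620 h

3620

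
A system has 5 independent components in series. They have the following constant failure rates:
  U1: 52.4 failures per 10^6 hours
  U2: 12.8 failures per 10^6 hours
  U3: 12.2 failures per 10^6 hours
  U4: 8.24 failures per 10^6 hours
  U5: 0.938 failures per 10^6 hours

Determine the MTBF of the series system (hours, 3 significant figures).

Series of exponential components: λ_sys = Σ λ_i
λ_sys = 0.0000524 + 0.0000128 + 0.0000122 + 0.00000824 + 0.000000938 = 8.6578e-05 /h
MTBF = 1 / λ_sys = 11600 h

11600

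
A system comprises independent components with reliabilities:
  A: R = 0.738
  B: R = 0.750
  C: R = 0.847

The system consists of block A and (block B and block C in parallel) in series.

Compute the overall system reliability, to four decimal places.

0.7098

Parallel (B and C): 1 − (1 − 0.750000)(1 − 0.847000) = 0.961750
Series (A and [0.961750]): 0.738000 × 0.961750 = 0.7098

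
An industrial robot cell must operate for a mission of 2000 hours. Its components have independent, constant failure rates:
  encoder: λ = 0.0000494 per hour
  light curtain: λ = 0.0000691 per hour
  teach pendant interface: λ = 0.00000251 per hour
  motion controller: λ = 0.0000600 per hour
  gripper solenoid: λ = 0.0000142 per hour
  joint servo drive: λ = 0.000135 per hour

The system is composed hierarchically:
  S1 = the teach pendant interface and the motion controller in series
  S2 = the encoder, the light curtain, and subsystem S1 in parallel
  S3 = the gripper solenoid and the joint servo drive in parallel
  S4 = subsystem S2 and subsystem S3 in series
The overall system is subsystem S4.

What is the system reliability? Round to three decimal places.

R(encoder) = exp(−0.0000494 × 2000) = 0.90592
R(light curtain) = exp(−0.0000691 × 2000) = 0.87092
R(teach pendant interface) = exp(−0.00000251 × 2000) = 0.99499
R(motion controller) = exp(−0.0000600 × 2000) = 0.88692
R(gripper solenoid) = exp(−0.0000142 × 2000) = 0.97200
R(joint servo drive) = exp(−0.000135 × 2000) = 0.76338
Series (teach pendant interface and motion controller): 0.99499 × 0.88692 = 0.88248
Parallel (encoder, light curtain, and [0.88248]): 1 − (1 − 0.90592)(1 − 0.87092)(1 − 0.88248) = 0.99857
Parallel (gripper solenoid and joint servo drive): 1 − (1 − 0.97200)(1 − 0.76338) = 0.99337
Series ([0.99857] and [0.99337]): 0.99857 × 0.99337 = 0.992

0.992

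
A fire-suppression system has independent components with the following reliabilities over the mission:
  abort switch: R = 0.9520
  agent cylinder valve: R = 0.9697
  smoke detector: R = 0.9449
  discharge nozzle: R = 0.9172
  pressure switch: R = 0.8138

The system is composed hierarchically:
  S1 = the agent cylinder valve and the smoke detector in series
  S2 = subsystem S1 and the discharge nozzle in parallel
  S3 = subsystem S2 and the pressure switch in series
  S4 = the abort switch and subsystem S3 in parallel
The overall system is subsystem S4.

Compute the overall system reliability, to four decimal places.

Series (agent cylinder valve and smoke detector): 0.969700 × 0.944900 = 0.916270
Parallel ([0.916270] and discharge nozzle): 1 − (1 − 0.916270)(1 − 0.917200) = 0.993067
Series ([0.993067] and pressure switch): 0.993067 × 0.813800 = 0.808158
Parallel (abort switch and [0.808158]): 1 − (1 − 0.952000)(1 − 0.808158) = 0.9908

0.9908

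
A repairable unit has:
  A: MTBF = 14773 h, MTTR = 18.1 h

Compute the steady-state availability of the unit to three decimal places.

0.999

A(A) = MTBF/(MTBF+MTTR) = 14773/(14773+18.1) = 0.999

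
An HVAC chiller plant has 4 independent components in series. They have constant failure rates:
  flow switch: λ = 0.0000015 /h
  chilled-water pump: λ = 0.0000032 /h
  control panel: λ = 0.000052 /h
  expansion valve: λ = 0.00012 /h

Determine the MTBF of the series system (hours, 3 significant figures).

Series of exponential components: λ_sys = Σ λ_i
λ_sys = 0.0000015 + 0.0000032 + 0.000052 + 0.00012 = 1.7670e-04 /h
MTBF = 1 / λ_sys = 5660 h

5660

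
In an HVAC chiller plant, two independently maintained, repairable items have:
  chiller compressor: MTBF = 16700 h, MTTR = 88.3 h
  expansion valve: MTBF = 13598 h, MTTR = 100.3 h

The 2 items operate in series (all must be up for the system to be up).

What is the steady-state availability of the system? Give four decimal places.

A(chiller compressor) = MTBF/(MTBF+MTTR) = 16700/(16700+88.3) = 0.994740
A(expansion valve) = MTBF/(MTBF+MTTR) = 13598/(13598+100.3) = 0.992678
Series availability: 0.994740 × 0.992678 = 0.9875

0.9875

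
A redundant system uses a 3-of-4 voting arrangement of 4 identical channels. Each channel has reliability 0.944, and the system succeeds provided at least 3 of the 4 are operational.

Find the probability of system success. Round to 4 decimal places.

R = Σ_{i=3}^{4} C(4,i) p^i (1−p)^{4−i} with p = 0.944
C(4,3)·0.944^3·0.056^1 = 0.188436
C(4,4)·0.944^4·0.056^0 = 0.794123
Sum = 0.9826

0.9826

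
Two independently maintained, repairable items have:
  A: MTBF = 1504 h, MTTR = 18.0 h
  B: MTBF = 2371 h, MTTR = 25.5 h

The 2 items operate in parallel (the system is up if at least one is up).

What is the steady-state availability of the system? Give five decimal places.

0.99987

A(A) = MTBF/(MTBF+MTTR) = 1504/(1504+18.0) = 0.988173
A(B) = MTBF/(MTBF+MTTR) = 2371/(2371+25.5) = 0.989359
Parallel availability: 1 − (1 − 0.988173)(1 − 0.989359) = 0.99987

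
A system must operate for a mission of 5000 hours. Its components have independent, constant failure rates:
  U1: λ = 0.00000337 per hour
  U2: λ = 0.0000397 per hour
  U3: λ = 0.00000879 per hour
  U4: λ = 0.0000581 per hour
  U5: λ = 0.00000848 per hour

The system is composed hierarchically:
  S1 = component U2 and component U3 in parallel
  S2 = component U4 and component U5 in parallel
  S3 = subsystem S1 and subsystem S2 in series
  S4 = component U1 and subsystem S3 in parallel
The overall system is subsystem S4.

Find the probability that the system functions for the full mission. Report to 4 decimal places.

R(U1) = exp(−0.00000337 × 5000) = 0.983291
R(U2) = exp(−0.0000397 × 5000) = 0.819960
R(U3) = exp(−0.00000879 × 5000) = 0.957002
R(U4) = exp(−0.0000581 × 5000) = 0.747890
R(U5) = exp(−0.00000848 × 5000) = 0.958486
Parallel (U2 and U3): 1 − (1 − 0.819960)(1 − 0.957002) = 0.992259
Parallel (U4 and U5): 1 − (1 − 0.747890)(1 − 0.958486) = 0.989534
Series ([0.992259] and [0.989534]): 0.992259 × 0.989534 = 0.981874
Parallel (U1 and [0.981874]): 1 − (1 − 0.983291)(1 − 0.981874) = 0.9997

0.9997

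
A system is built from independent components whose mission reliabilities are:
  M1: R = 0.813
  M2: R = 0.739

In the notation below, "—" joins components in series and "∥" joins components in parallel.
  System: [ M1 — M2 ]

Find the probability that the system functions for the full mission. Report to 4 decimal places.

0.6008

Series (M1 and M2): 0.813000 × 0.739000 = 0.6008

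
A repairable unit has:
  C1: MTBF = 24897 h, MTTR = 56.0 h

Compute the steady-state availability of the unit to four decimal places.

0.9978

A(C1) = MTBF/(MTBF+MTTR) = 24897/(24897+56.0) = 0.9978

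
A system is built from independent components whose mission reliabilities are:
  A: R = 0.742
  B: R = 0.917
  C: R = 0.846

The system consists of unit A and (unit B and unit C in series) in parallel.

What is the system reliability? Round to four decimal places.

Series (B and C): 0.917000 × 0.846000 = 0.775782
Parallel (A and [0.775782]): 1 − (1 − 0.742000)(1 − 0.775782) = 0.9422

0.9422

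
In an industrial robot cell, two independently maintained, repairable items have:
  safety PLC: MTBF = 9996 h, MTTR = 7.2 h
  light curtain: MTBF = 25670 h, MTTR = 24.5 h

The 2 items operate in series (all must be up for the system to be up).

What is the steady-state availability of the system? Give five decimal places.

0.99833

A(safety PLC) = MTBF/(MTBF+MTTR) = 9996/(9996+7.2) = 0.999280
A(light curtain) = MTBF/(MTBF+MTTR) = 25670/(25670+24.5) = 0.999046
Series availability: 0.999280 × 0.999046 = 0.99833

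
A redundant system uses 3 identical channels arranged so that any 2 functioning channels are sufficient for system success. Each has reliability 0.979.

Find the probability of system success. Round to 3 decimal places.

R = Σ_{i=2}^{3} C(3,i) p^i (1−p)^{3−i} with p = 0.979
C(3,2)·0.979^2·0.021^1 = 0.06038
C(3,3)·0.979^3·0.021^0 = 0.93831
Sum = 0.999

0.999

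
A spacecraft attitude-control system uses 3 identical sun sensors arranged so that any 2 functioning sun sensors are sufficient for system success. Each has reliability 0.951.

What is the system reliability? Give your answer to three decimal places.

0.993

R = Σ_{i=2}^{3} C(3,i) p^i (1−p)^{3−i} with p = 0.951
C(3,2)·0.951^2·0.049^1 = 0.13295
C(3,3)·0.951^3·0.049^0 = 0.86009
Sum = 0.993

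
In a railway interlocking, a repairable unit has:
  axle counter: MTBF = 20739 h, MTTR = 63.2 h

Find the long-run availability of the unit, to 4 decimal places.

0.9970

A(axle counter) = MTBF/(MTBF+MTTR) = 20739/(20739+63.2) = 0.9970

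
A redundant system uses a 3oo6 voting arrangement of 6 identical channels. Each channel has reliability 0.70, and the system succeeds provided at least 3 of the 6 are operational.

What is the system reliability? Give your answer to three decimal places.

0.930

R = Σ_{i=3}^{6} C(6,i) p^i (1−p)^{6−i} with p = 0.70
C(6,3)·0.70^3·0.30^3 = 0.18522
C(6,4)·0.70^4·0.30^2 = 0.32414
C(6,5)·0.70^5·0.30^1 = 0.30253
C(6,6)·0.70^6·0.30^0 = 0.11765
Sum = 0.930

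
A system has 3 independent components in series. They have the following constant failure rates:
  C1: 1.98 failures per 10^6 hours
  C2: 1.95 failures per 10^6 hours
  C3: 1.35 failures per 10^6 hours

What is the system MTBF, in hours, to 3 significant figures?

189000

Series of exponential components: λ_sys = Σ λ_i
λ_sys = 0.00000198 + 0.00000195 + 0.00000135 = 5.2800e-06 /h
MTBF = 1 / λ_sys = 189000 h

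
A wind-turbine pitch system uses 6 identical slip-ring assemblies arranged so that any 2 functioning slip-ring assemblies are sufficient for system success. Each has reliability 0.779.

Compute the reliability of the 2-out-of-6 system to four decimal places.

R = Σ_{i=2}^{6} C(6,i) p^i (1−p)^{6−i} with p = 0.779
C(6,2)·0.779^2·0.221^4 = 0.021714
C(6,3)·0.779^3·0.221^3 = 0.102051
C(6,4)·0.779^4·0.221^2 = 0.269790
C(6,5)·0.779^5·0.221^1 = 0.380392
C(6,6)·0.779^6·0.221^0 = 0.223473
Sum = 0.9974

0.9974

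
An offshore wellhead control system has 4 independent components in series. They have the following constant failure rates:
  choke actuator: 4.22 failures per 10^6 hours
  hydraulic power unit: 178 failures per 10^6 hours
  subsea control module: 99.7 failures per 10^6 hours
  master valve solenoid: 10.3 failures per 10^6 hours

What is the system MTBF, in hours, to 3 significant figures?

Series of exponential components: λ_sys = Σ λ_i
λ_sys = 0.00000422 + 0.000178 + 0.0000997 + 0.0000103 = 2.9222e-04 /h
MTBF = 1 / λ_sys = 3420 h

3420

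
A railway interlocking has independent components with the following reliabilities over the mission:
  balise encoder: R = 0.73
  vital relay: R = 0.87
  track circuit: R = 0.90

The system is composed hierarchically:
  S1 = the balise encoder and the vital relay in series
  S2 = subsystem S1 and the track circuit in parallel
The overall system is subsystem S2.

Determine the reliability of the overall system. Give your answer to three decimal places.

0.964

Series (balise encoder and vital relay): 0.73000 × 0.87000 = 0.63510
Parallel ([0.63510] and track circuit): 1 − (1 − 0.63510)(1 − 0.90000) = 0.964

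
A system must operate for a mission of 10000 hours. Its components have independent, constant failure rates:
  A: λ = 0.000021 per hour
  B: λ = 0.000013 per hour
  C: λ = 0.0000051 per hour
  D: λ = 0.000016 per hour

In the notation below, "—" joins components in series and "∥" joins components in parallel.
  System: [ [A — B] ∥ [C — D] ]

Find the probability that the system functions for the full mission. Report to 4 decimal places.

0.9452

R(A) = exp(−0.000021 × 10000) = 0.810584
R(B) = exp(−0.000013 × 10000) = 0.878095
R(C) = exp(−0.0000051 × 10000) = 0.950279
R(D) = exp(−0.000016 × 10000) = 0.852144
Series (A and B): 0.810584 × 0.878095 = 0.711770
Series (C and D): 0.950279 × 0.852144 = 0.809775
Parallel ([0.711770] and [0.809775]): 1 − (1 − 0.711770)(1 − 0.809775) = 0.9452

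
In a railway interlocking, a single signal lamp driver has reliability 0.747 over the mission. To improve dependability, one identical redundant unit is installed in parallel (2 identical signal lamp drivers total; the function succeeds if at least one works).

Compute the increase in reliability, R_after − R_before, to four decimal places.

0.1890

R_before = 0.747
R_after = 1 − (1 − 0.747)^2 = 0.9360
ΔR = 0.9360 − 0.747 = 0.1890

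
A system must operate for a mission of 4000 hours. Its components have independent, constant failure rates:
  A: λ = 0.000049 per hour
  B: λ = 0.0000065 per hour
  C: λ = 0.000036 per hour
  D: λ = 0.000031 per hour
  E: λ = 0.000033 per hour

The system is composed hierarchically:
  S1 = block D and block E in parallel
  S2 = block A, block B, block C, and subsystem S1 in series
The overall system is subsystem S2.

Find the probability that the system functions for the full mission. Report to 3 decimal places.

R(A) = exp(−0.000049 × 4000) = 0.82201
R(B) = exp(−0.0000065 × 4000) = 0.97434
R(C) = exp(−0.000036 × 4000) = 0.86589
R(D) = exp(−0.000031 × 4000) = 0.88338
R(E) = exp(−0.000033 × 4000) = 0.87634
Parallel (D and E): 1 − (1 − 0.88338)(1 − 0.87634) = 0.98558
Series (A, B, C, and [0.98558]): 0.82201 × 0.97434 × 0.86589 × 0.98558 = 0.684

0.684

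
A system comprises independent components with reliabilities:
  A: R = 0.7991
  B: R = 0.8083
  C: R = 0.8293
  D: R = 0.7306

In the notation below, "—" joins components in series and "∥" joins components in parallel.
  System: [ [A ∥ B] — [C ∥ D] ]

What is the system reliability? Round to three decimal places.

0.917

Parallel (A and B): 1 − (1 − 0.79910)(1 − 0.80830) = 0.96149
Parallel (C and D): 1 − (1 − 0.82930)(1 − 0.73060) = 0.95401
Series ([0.96149] and [0.95401]): 0.96149 × 0.95401 = 0.917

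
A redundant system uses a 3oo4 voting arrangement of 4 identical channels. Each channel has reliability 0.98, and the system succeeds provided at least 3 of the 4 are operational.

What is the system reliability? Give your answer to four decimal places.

0.9977

R = Σ_{i=3}^{4} C(4,i) p^i (1−p)^{4−i} with p = 0.98
C(4,3)·0.98^3·0.02^1 = 0.075295
C(4,4)·0.98^4·0.02^0 = 0.922368
Sum = 0.9977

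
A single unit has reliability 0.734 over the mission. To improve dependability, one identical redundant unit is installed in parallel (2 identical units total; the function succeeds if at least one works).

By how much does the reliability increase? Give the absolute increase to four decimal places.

0.1952

R_before = 0.734
R_after = 1 − (1 − 0.734)^2 = 0.9292
ΔR = 0.9292 − 0.734 = 0.1952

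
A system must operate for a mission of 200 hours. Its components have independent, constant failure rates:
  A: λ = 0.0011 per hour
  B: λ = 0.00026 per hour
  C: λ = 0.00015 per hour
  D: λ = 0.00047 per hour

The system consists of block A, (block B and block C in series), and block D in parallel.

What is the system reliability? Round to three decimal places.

0.999

R(A) = exp(−0.0011 × 200) = 0.80252
R(B) = exp(−0.00026 × 200) = 0.94933
R(C) = exp(−0.00015 × 200) = 0.97045
R(D) = exp(−0.00047 × 200) = 0.91028
Series (B and C): 0.94933 × 0.97045 = 0.92128
Parallel (A, [0.92128], and D): 1 − (1 − 0.80252)(1 − 0.92128)(1 − 0.91028) = 0.999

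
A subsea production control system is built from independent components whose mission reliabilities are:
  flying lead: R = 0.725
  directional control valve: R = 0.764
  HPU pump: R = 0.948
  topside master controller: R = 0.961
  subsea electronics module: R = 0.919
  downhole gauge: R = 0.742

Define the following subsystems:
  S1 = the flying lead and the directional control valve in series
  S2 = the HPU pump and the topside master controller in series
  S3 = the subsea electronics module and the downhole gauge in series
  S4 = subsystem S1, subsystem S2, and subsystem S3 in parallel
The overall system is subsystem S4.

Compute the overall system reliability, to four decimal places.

0.9874

Series (flying lead and directional control valve): 0.725000 × 0.764000 = 0.553900
Series (HPU pump and topside master controller): 0.948000 × 0.961000 = 0.911028
Series (subsea electronics module and downhole gauge): 0.919000 × 0.742000 = 0.681898
Parallel ([0.553900], [0.911028], and [0.681898]): 1 − (1 − 0.553900)(1 − 0.911028)(1 − 0.681898) = 0.9874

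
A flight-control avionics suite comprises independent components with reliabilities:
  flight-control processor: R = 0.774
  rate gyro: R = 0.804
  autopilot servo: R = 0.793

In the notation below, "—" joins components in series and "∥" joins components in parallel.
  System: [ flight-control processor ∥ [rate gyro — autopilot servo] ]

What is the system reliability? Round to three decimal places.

0.918

Series (rate gyro and autopilot servo): 0.80400 × 0.79300 = 0.63757
Parallel (flight-control processor and [0.63757]): 1 − (1 − 0.77400)(1 − 0.63757) = 0.918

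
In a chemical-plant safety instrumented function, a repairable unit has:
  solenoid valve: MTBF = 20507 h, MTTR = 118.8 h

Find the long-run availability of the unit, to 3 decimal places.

A(solenoid valve) = MTBF/(MTBF+MTTR) = 20507/(20507+118.8) = 0.994

0.994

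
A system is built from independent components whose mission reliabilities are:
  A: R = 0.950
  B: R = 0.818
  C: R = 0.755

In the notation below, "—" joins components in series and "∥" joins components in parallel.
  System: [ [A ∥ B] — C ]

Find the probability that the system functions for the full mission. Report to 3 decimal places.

Parallel (A and B): 1 − (1 − 0.95000)(1 − 0.81800) = 0.99090
Series ([0.99090] and C): 0.99090 × 0.75500 = 0.748

0.748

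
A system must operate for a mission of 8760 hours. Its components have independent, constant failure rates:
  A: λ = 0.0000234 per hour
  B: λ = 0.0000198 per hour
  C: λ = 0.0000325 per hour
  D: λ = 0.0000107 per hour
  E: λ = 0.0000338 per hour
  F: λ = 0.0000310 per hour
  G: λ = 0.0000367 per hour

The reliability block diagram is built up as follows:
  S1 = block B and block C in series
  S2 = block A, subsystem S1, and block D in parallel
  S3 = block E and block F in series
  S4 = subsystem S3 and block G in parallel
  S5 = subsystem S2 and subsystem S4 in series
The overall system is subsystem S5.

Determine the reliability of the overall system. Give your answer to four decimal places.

R(A) = exp(−0.0000234 × 8760) = 0.814660
R(B) = exp(−0.0000198 × 8760) = 0.840761
R(C) = exp(−0.0000325 × 8760) = 0.752240
R(D) = exp(−0.0000107 × 8760) = 0.910527
R(E) = exp(−0.0000338 × 8760) = 0.743722
R(F) = exp(−0.0000310 × 8760) = 0.762190
R(G) = exp(−0.0000367 × 8760) = 0.725066
Series (B and C): 0.840761 × 0.752240 = 0.632454
Parallel (A, [0.632454], and D): 1 − (1 − 0.814660)(1 − 0.632454)(1 − 0.910527) = 0.993905
Series (E and F): 0.743722 × 0.762190 = 0.566857
Parallel ([0.566857] and G): 1 − (1 − 0.566857)(1 − 0.725066) = 0.880914
Series ([0.993905] and [0.880914]): 0.993905 × 0.880914 = 0.8755

0.8755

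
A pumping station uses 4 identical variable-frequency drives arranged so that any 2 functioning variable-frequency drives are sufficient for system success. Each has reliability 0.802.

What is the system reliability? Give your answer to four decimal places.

R = Σ_{i=2}^{4} C(4,i) p^i (1−p)^{4−i} with p = 0.802
C(4,2)·0.802^2·0.198^2 = 0.151297
C(4,3)·0.802^3·0.198^1 = 0.408553
C(4,4)·0.802^4·0.198^0 = 0.413711
Sum = 0.9736

0.9736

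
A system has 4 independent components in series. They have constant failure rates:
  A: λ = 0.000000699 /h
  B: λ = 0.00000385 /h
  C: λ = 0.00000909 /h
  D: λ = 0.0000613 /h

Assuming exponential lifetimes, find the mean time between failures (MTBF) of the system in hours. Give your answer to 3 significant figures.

13300

Series of exponential components: λ_sys = Σ λ_i
λ_sys = 0.000000699 + 0.00000385 + 0.00000909 + 0.0000613 = 7.4939e-05 /h
MTBF = 1 / λ_sys = 13300 h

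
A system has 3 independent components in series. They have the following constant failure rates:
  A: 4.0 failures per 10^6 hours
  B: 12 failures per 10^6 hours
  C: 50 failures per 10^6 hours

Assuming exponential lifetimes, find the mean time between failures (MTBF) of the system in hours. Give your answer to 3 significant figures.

15200

Series of exponential components: λ_sys = Σ λ_i
λ_sys = 0.0000040 + 0.000012 + 0.000050 = 6.6000e-05 /h
MTBF = 1 / λ_sys = 15200 h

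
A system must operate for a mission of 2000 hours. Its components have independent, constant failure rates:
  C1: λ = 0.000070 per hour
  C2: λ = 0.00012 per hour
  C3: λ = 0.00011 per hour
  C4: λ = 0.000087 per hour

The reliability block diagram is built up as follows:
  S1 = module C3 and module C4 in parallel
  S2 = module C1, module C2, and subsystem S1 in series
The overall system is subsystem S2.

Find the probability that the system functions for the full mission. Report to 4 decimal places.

0.6623

R(C1) = exp(−0.000070 × 2000) = 0.869358
R(C2) = exp(−0.00012 × 2000) = 0.786628
R(C3) = exp(−0.00011 × 2000) = 0.802519
R(C4) = exp(−0.000087 × 2000) = 0.840297
Parallel (C3 and C4): 1 − (1 − 0.802519)(1 − 0.840297) = 0.968462
Series (C1, C2, and [0.968462]): 0.869358 × 0.786628 × 0.968462 = 0.6623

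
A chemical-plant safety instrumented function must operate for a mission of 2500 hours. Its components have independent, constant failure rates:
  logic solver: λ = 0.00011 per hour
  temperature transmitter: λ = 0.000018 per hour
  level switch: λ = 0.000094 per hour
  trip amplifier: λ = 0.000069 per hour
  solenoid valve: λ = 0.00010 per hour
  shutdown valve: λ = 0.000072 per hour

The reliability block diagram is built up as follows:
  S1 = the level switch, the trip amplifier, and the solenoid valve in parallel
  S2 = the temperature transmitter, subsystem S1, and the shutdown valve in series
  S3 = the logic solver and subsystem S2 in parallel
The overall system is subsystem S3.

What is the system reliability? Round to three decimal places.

R(logic solver) = exp(−0.00011 × 2500) = 0.75957
R(temperature transmitter) = exp(−0.000018 × 2500) = 0.95600
R(level switch) = exp(−0.000094 × 2500) = 0.79057
R(trip amplifier) = exp(−0.000069 × 2500) = 0.84156
R(solenoid valve) = exp(−0.00010 × 2500) = 0.77880
R(shutdown valve) = exp(−0.000072 × 2500) = 0.83527
Parallel (level switch, trip amplifier, and solenoid valve): 1 − (1 − 0.79057)(1 − 0.84156)(1 − 0.77880) = 0.99266
Series (temperature transmitter, [0.99266], and shutdown valve): 0.95600 × 0.99266 × 0.83527 = 0.79266
Parallel (logic solver and [0.79266]): 1 − (1 − 0.75957)(1 − 0.79266) = 0.950

0.950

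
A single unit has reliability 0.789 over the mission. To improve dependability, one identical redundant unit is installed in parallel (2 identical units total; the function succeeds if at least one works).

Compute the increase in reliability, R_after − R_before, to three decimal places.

R_before = 0.789
R_after = 1 − (1 − 0.789)^2 = 0.955
ΔR = 0.955 − 0.789 = 0.166

0.166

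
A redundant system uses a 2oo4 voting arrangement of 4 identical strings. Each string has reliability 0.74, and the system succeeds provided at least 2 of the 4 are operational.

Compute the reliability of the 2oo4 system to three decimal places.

R = Σ_{i=2}^{4} C(4,i) p^i (1−p)^{4−i} with p = 0.74
C(4,2)·0.74^2·0.26^2 = 0.22211
C(4,3)·0.74^3·0.26^1 = 0.42143
C(4,4)·0.74^4·0.26^0 = 0.29987
Sum = 0.943

0.943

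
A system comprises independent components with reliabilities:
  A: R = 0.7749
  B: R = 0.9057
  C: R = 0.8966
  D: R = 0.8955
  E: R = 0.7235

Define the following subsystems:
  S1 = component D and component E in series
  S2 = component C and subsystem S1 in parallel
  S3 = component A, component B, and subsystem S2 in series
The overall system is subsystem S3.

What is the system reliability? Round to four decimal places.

Series (D and E): 0.895500 × 0.723500 = 0.647894
Parallel (C and [0.647894]): 1 − (1 − 0.896600)(1 − 0.647894) = 0.963592
Series (A, B, and [0.963592]): 0.774900 × 0.905700 × 0.963592 = 0.6763

0.6763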